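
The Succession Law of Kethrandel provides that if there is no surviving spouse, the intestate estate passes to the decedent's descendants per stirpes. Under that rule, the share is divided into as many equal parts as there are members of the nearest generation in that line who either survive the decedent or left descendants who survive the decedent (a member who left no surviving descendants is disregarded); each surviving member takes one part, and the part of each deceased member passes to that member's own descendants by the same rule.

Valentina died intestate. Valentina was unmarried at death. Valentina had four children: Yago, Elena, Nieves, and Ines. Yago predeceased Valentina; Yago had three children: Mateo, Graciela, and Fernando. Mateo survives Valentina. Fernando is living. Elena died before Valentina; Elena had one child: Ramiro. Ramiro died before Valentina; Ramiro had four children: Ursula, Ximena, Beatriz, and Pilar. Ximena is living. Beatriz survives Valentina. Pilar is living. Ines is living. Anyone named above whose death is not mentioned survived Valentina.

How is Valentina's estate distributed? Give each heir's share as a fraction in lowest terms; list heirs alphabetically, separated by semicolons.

Beatriz 1/16; Fernando 1/12; Graciela 1/12; Ines 1/4; Mateo 1/12; Nieves 1/4; Pilar 1/16; Ursula 1/16; Ximena 1/16

There is no surviving spouse, so the entire estate passes to Valentina's descendants per stirpes.
The estate is divided into 4 equal shares of 1/4 among Yago, Elena, Nieves, Ines.
Yago predeceased; the 1/4 allotted to Yago's branch passes to Yago's issue by representation.
The 1/4 is divided into 3 equal shares of 1/12 among Mateo, Graciela, Fernando.
Mateo is living and takes 1/12.
Graciela is living and takes 1/12.
Fernando is living and takes 1/12.
Elena predeceased; the 1/4 allotted to Elena's branch passes to Elena's issue by representation.
Ramiro's line is the sole branch at this level, so the full 1/4 passes to Ramiro's issue by representation.
The 1/4 is divided into 4 equal shares of 1/16 among Ursula, Ximena, Beatriz, Pilar.
Ursula is living and takes 1/16.
Ximena is living and takes 1/16.
Beatriz is living and takes 1/16.
Pilar is living and takes 1/16.
Nieves is living and takes 1/4.
Ines is living and takes 1/4.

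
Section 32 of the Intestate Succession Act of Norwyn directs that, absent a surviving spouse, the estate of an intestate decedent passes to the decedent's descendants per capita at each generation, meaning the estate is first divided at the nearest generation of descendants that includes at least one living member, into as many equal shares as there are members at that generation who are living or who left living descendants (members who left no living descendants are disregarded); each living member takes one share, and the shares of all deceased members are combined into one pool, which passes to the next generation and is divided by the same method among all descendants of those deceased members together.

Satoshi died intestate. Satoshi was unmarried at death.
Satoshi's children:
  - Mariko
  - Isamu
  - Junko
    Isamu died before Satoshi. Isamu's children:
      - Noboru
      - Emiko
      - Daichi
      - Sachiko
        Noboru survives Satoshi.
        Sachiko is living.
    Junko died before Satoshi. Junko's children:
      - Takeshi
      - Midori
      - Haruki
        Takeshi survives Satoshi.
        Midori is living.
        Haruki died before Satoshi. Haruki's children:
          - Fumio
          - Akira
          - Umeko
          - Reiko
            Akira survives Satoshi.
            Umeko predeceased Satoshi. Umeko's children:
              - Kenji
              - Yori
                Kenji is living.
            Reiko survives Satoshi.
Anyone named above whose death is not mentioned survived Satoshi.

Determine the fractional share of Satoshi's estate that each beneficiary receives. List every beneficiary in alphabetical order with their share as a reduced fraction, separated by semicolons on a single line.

Akira 1/42; Daichi 2/21; Emiko 2/21; Fumio 1/42; Kenji 1/84; Mariko 1/3; Midori 2/21; Noboru 2/21; Reiko 1/42; Sachiko 2/21; Takeshi 2/21; Yori 1/84

There is no surviving spouse, so the entire estate passes to Satoshi's descendants per capita at each generation.
At generation 1 (Mariko, Isamu, Junko) there are 3 shares of (1)/3 = 1/3 each.
Living: Mariko — each takes 1/3.
Deceased: Isamu and Junko. Their combined 2/3 is pooled and carried to generation 2.
At generation 2 (Noboru, Emiko, Daichi, Sachiko, Takeshi, Midori, Haruki) there are 7 shares of (2/3)/7 = 2/21 each.
Living: Noboru, Emiko, Daichi, Sachiko, Takeshi, and Midori — each takes 2/21.
Deceased: Haruki. That 2/21 share is carried to generation 3.
At generation 3 (Fumio, Akira, Umeko, Reiko) there are 4 shares of (2/21)/4 = 1/42 each.
Living: Fumio, Akira, and Reiko — each takes 1/42.
Deceased: Umeko. That 1/42 share is carried to generation 4.
At generation 4 (Kenji, Yori) there are 2 shares of (1/42)/2 = 1/84 each.
Living: Kenji and Yori — each takes 1/84.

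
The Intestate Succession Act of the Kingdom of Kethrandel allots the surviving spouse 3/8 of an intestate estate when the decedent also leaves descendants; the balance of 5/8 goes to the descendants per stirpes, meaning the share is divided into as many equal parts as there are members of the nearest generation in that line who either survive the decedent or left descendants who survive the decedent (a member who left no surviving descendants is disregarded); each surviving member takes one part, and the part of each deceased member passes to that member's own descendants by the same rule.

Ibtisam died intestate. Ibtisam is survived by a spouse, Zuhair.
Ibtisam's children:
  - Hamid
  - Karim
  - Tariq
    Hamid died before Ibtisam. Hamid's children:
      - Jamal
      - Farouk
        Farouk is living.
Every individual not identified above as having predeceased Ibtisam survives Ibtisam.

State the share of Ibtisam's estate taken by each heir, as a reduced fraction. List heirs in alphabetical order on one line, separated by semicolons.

Farouk 5/48; Jamal 5/48; Karim 5/24; Tariq 5/24; Zuhair 3/8

Zuhair, as surviving spouse, takes 3/8.
The remaining 5/8 passes to Ibtisam's descendants per stirpes.
The 5/8 is divided into 3 equal shares of 5/24 among Hamid, Karim, Tariq.
Hamid predeceased; the 5/24 allotted to Hamid's branch passes to Hamid's issue by representation.
The 5/24 is divided into 2 equal shares of 5/48 among Jamal, Farouk.
Jamal is living and takes 5/48.
Farouk is living and takes 5/48.
Karim is living and takes 5/24.
Tariq is living and takes 5/24.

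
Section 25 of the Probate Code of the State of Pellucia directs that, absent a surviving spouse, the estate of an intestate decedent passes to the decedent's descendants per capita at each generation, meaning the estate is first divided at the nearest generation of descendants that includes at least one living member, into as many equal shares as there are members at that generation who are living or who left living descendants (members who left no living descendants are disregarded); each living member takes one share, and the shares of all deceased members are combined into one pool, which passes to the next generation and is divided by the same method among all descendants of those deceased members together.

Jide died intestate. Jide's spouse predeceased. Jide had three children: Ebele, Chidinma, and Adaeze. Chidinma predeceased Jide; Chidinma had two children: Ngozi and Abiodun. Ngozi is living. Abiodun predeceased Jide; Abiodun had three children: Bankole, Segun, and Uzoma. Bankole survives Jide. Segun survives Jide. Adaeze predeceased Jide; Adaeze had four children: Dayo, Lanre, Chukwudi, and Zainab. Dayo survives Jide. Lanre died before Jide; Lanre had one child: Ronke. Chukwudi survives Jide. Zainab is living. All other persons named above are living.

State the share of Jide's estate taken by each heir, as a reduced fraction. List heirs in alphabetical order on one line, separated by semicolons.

Bankole 1/18; Chukwudi 1/9; Dayo 1/9; Ebele 1/3; Ngozi 1/9; Ronke 1/18; Segun 1/18; Uzoma 1/18; Zainab 1/9

There is no surviving spouse, so the entire estate passes to Jide's descendants per capita at each generation.
At generation 1 (Ebele, Chidinma, Adaeze) there are 3 shares of (1)/3 = 1/3 each.
Living: Ebele — each takes 1/3.
Deceased: Chidinma and Adaeze. Their combined 2/3 is pooled and carried to generation 2.
At generation 2 (Ngozi, Abiodun, Dayo, Lanre, Chukwudi, Zainab) there are 6 shares of (2/3)/6 = 1/9 each.
Living: Ngozi, Dayo, Chukwudi, and Zainab — each takes 1/9.
Deceased: Abiodun and Lanre. Their combined 2/9 is pooled and carried to generation 3.
At generation 3 (Bankole, Segun, Uzoma, Ronke) there are 4 shares of (2/9)/4 = 1/18 each.
Living: Bankole, Segun, Uzoma, and Ronke — each takes 1/18.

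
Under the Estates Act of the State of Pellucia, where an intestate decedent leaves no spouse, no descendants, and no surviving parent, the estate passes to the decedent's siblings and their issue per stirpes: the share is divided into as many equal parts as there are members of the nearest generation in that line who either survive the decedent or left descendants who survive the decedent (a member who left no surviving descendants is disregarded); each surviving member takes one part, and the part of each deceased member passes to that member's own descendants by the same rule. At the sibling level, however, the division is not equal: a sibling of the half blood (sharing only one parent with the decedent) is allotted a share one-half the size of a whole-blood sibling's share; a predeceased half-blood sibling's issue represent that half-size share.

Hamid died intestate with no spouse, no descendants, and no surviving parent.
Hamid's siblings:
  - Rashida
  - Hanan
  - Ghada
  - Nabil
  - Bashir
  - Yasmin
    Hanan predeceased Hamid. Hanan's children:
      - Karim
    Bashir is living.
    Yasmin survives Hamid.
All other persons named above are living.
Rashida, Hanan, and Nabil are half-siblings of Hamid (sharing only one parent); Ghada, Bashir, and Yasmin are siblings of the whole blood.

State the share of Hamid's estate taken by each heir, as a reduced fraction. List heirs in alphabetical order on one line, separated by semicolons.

No spouse, descendants, or parent survives, so the estate passes to Hamid's siblings per stirpes.
Half-blood siblings count for one-half the weight of whole-blood siblings at the initial division.
Dividing 1 in proportion to weights (total weight 9/2): Rashida (weight 1/2) → 1/9; Hanan (weight 1/2) → 1/9; Ghada (weight 1) → 2/9; Nabil (weight 1/2) → 1/9; Bashir (weight 1) → 2/9; Yasmin (weight 1) → 2/9.
Rashida is living and takes 1/9.
Hanan predeceased; the 1/9 allotted to Hanan's branch passes to Hanan's issue by representation.
Karim is the sole taker at this level and receives the full 1/9.
Ghada is living and takes 2/9.
Nabil is living and takes 1/9.
Bashir is living and takes 2/9.
Yasmin is living and takes 2/9.

Bashir 2/9; Ghada 2/9; Karim 1/9; Nabil 1/9; Rashida 1/9; Yasmin 2/9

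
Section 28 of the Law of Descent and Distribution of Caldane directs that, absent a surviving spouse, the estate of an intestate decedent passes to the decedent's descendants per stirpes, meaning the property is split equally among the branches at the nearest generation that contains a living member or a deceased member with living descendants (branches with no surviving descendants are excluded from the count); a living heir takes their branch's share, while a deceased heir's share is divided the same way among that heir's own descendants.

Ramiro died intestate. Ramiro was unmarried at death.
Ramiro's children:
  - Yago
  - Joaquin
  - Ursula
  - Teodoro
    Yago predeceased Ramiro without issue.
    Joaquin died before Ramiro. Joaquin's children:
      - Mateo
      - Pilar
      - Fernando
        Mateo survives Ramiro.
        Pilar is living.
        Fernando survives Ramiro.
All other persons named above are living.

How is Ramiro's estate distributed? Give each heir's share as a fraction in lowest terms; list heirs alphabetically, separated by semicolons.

There is no surviving spouse, so the entire estate passes to Ramiro's descendants per stirpes.
Yago left no surviving issue, so that branch lapses and is disregarded.
The estate is divided into 3 equal shares of 1/3 among Joaquin, Ursula, Teodoro.
Joaquin predeceased; the 1/3 allotted to Joaquin's branch passes to Joaquin's issue by representation.
The 1/3 is divided into 3 equal shares of 1/9 among Mateo, Pilar, Fernando.
Mateo is living and takes 1/9.
Pilar is living and takes 1/9.
Fernando is living and takes 1/9.
Ursula is living and takes 1/3.
Teodoro is living and takes 1/3.

Fernando 1/9; Mateo 1/9; Pilar 1/9; Teodoro 1/3; Ursula 1/3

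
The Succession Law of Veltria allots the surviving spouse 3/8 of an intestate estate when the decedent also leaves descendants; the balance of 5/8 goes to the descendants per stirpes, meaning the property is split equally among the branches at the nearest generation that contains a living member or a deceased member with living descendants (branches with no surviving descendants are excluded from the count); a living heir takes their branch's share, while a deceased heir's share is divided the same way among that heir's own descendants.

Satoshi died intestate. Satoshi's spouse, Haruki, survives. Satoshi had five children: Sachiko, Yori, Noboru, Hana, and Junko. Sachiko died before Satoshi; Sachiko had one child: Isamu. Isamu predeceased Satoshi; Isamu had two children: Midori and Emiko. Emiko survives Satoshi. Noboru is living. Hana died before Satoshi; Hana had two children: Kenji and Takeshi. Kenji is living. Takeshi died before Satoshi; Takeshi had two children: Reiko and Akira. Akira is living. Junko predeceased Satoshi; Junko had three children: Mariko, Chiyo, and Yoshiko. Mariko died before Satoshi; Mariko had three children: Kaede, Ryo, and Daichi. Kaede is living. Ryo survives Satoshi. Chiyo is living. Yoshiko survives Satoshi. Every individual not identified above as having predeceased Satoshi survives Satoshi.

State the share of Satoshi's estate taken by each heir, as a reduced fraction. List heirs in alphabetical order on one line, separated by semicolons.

Haruki, as surviving spouse, takes 3/8.
The remaining 5/8 passes to Satoshi's descendants per stirpes.
The 5/8 is divided into 5 equal shares of 1/8 among Sachiko, Yori, Noboru, Hana, Junko.
Sachiko predeceased; the 1/8 allotted to Sachiko's branch passes to Sachiko's issue by representation.
Isamu's line is the sole branch at this level, so the full 1/8 passes to Isamu's issue by representation.
The 1/8 is divided into 2 equal shares of 1/16 among Midori, Emiko.
Midori is living and takes 1/16.
Emiko is living and takes 1/16.
Yori is living and takes 1/8.
Noboru is living and takes 1/8.
Hana predeceased; the 1/8 allotted to Hana's branch passes to Hana's issue by representation.
The 1/8 is divided into 2 equal shares of 1/16 among Kenji, Takeshi.
Kenji is living and takes 1/16.
Takeshi predeceased; the 1/16 allotted to Takeshi's branch passes to Takeshi's issue by representation.
The 1/16 is divided into 2 equal shares of 1/32 among Reiko, Akira.
Reiko is living and takes 1/32.
Akira is living and takes 1/32.
Junko predeceased; the 1/8 allotted to Junko's branch passes to Junko's issue by representation.
The 1/8 is divided into 3 equal shares of 1/24 among Mariko, Chiyo, Yoshiko.
Mariko predeceased; the 1/24 allotted to Mariko's branch passes to Mariko's issue by representation.
The 1/24 is divided into 3 equal shares of 1/72 among Kaede, Ryo, Daichi.
Kaede is living and takes 1/72.
Ryo is living and takes 1/72.
Daichi is living and takes 1/72.
Chiyo is living and takes 1/24.
Yoshiko is living and takes 1/24.

Akira 1/32; Chiyo 1/24; Daichi 1/72; Emiko 1/16; Haruki 3/8; Kaede 1/72; Kenji 1/16; Midori 1/16; Noboru 1/8; Reiko 1/32; Ryo 1/72; Yori 1/8; Yoshiko 1/24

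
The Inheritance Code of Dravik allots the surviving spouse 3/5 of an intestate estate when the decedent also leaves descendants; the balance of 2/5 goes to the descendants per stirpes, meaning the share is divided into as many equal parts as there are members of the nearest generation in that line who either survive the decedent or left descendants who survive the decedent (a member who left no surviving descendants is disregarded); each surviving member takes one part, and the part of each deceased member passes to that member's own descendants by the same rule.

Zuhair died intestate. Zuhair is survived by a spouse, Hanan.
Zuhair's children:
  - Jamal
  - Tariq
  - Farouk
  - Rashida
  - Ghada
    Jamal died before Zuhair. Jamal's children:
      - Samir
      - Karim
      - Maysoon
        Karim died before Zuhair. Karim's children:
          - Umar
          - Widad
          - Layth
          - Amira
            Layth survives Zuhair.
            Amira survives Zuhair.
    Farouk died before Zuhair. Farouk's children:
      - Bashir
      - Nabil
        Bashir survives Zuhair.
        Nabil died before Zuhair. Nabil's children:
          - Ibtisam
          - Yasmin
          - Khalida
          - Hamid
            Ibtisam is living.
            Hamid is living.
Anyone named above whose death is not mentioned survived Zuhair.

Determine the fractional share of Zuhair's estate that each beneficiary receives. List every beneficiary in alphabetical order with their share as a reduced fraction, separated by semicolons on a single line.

Amira 1/150; Bashir 1/25; Ghada 2/25; Hamid 1/100; Hanan 3/5; Ibtisam 1/100; Khalida 1/100; Layth 1/150; Maysoon 2/75; Rashida 2/25; Samir 2/75; Tariq 2/25; Umar 1/150; Widad 1/150; Yasmin 1/100

Hanan, as surviving spouse, takes 3/5.
The remaining 2/5 passes to Zuhair's descendants per stirpes.
The 2/5 is divided into 5 equal shares of 2/25 among Jamal, Tariq, Farouk, Rashida, Ghada.
Jamal predeceased; the 2/25 allotted to Jamal's branch passes to Jamal's issue by representation.
The 2/25 is divided into 3 equal shares of 2/75 among Samir, Karim, Maysoon.
Samir is living and takes 2/75.
Karim predeceased; the 2/75 allotted to Karim's branch passes to Karim's issue by representation.
The 2/75 is divided into 4 equal shares of 1/150 among Umar, Widad, Layth, Amira.
Umar is living and takes 1/150.
Widad is living and takes 1/150.
Layth is living and takes 1/150.
Amira is living and takes 1/150.
Maysoon is living and takes 2/75.
Tariq is living and takes 2/25.
Farouk predeceased; the 2/25 allotted to Farouk's branch passes to Farouk's issue by representation.
The 2/25 is divided into 2 equal shares of 1/25 among Bashir, Nabil.
Bashir is living and takes 1/25.
Nabil predeceased; the 1/25 allotted to Nabil's branch passes to Nabil's issue by representation.
The 1/25 is divided into 4 equal shares of 1/100 among Ibtisam, Yasmin, Khalida, Hamid.
Ibtisam is living and takes 1/100.
Yasmin is living and takes 1/100.
Khalida is living and takes 1/100.
Hamid is living and takes 1/100.
Rashida is living and takes 2/25.
Ghada is living and takes 2/25.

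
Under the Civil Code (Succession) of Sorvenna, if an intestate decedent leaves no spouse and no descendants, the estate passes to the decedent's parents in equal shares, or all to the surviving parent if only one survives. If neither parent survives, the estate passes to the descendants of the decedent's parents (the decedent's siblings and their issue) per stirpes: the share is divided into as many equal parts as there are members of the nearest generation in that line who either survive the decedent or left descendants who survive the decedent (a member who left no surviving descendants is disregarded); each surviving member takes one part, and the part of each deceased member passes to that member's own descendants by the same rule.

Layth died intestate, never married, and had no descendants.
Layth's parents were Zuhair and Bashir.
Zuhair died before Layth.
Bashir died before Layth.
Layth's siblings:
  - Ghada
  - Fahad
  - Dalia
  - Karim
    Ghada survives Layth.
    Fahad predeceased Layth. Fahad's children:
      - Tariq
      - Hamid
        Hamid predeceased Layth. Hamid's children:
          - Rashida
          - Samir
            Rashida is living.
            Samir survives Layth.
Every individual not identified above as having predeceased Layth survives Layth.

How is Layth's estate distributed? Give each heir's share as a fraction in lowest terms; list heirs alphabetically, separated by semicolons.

Dalia 1/4; Ghada 1/4; Karim 1/4; Rashida 1/16; Samir 1/16; Tariq 1/8

Neither parent survives and there are no descendants, so the estate passes to Layth's siblings and their issue per stirpes.
The estate is divided into 4 equal shares of 1/4 among Ghada, Fahad, Dalia, Karim.
Ghada is living and takes 1/4.
Fahad predeceased; the 1/4 allotted to Fahad's branch passes to Fahad's issue by representation.
The 1/4 is divided into 2 equal shares of 1/8 among Tariq, Hamid.
Tariq is living and takes 1/8.
Hamid predeceased; the 1/8 allotted to Hamid's branch passes to Hamid's issue by representation.
The 1/8 is divided into 2 equal shares of 1/16 among Rashida, Samir.
Rashida is living and takes 1/16.
Samir is living and takes 1/16.
Dalia is living and takes 1/4.
Karim is living and takes 1/4.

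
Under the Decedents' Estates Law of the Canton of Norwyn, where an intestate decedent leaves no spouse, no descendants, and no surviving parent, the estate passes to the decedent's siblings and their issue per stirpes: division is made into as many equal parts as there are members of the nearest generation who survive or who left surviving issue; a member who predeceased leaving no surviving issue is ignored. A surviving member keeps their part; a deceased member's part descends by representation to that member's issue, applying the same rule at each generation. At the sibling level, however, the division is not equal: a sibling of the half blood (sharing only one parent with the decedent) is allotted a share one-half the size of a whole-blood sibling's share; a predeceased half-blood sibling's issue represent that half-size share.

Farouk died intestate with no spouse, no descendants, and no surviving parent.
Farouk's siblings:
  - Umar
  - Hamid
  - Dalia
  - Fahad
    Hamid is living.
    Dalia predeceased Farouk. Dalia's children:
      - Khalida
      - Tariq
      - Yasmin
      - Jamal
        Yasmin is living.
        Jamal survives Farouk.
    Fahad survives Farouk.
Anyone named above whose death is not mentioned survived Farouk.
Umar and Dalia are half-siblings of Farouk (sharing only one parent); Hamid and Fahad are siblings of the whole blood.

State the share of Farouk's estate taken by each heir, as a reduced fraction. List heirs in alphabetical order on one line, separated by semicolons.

Fahad 1/3; Hamid 1/3; Jamal 1/24; Khalida 1/24; Tariq 1/24; Umar 1/6; Yasmin 1/24

No spouse, descendants, or parent survives, so the estate passes to Farouk's siblings per stirpes.
Half-blood siblings count for one-half the weight of whole-blood siblings at the initial division.
Dividing 1 in proportion to weights (total weight 3): Umar (weight 1/2) → 1/6; Hamid (weight 1) → 1/3; Dalia (weight 1/2) → 1/6; Fahad (weight 1) → 1/3.
Umar is living and takes 1/6.
Hamid is living and takes 1/3.
Dalia predeceased; the 1/6 allotted to Dalia's branch passes to Dalia's issue by representation.
The 1/6 is divided into 4 equal shares of 1/24 among Khalida, Tariq, Yasmin, Jamal.
Khalida is living and takes 1/24.
Tariq is living and takes 1/24.
Yasmin is living and takes 1/24.
Jamal is living and takes 1/24.
Fahad is living and takes 1/3.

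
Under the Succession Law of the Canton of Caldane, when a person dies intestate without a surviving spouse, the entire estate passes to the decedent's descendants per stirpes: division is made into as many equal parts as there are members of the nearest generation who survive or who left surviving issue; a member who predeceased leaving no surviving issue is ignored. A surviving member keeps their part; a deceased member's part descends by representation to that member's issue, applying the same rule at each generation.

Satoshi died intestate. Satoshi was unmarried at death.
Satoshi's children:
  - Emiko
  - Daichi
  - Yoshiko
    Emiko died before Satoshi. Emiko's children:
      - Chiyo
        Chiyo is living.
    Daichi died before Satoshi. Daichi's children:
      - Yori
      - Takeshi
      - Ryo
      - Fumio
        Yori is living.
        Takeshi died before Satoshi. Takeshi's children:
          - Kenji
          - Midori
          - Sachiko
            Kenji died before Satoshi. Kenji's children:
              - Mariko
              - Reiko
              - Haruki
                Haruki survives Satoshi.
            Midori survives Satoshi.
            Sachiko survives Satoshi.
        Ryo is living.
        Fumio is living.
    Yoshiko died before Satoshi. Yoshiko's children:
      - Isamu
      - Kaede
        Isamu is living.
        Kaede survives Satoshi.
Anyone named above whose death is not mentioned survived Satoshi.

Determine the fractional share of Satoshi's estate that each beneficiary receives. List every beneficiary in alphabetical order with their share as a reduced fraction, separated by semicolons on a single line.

Chiyo 1/3; Fumio 1/12; Haruki 1/108; Isamu 1/6; Kaede 1/6; Mariko 1/108; Midori 1/36; Reiko 1/108; Ryo 1/12; Sachiko 1/36; Yori 1/12

There is no surviving spouse, so the entire estate passes to Satoshi's descendants per stirpes.
The estate is divided into 3 equal shares of 1/3 among Emiko, Daichi, Yoshiko.
Emiko predeceased; the 1/3 allotted to Emiko's branch passes to Emiko's issue by representation.
Chiyo is the sole taker at this level and receives the full 1/3.
Daichi predeceased; the 1/3 allotted to Daichi's branch passes to Daichi's issue by representation.
The 1/3 is divided into 4 equal shares of 1/12 among Yori, Takeshi, Ryo, Fumio.
Yori is living and takes 1/12.
Takeshi predeceased; the 1/12 allotted to Takeshi's branch passes to Takeshi's issue by representation.
The 1/12 is divided into 3 equal shares of 1/36 among Kenji, Midori, Sachiko.
Kenji predeceased; the 1/36 allotted to Kenji's branch passes to Kenji's issue by representation.
The 1/36 is divided into 3 equal shares of 1/108 among Mariko, Reiko, Haruki.
Mariko is living and takes 1/108.
Reiko is living and takes 1/108.
Haruki is living and takes 1/108.
Midori is living and takes 1/36.
Sachiko is living and takes 1/36.
Ryo is living and takes 1/12.
Fumio is living and takes 1/12.
Yoshiko predeceased; the 1/3 allotted to Yoshiko's branch passes to Yoshiko's issue by representation.
The 1/3 is divided into 2 equal shares of 1/6 among Isamu, Kaede.
Isamu is living and takes 1/6.
Kaede is living and takes 1/6.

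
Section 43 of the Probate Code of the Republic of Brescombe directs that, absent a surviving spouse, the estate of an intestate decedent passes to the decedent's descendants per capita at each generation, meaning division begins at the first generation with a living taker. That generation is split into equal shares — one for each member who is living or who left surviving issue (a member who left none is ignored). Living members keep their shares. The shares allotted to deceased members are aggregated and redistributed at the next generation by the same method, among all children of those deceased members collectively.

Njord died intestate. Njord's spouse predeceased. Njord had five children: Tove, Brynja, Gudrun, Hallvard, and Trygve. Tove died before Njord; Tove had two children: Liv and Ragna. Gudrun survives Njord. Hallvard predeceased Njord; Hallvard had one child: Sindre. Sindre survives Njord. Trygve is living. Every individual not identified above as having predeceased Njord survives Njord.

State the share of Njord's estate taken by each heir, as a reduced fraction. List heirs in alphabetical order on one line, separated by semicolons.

There is no surviving spouse, so the entire estate passes to Njord's descendants per capita at each generation.
At generation 1 (Tove, Brynja, Gudrun, Hallvard, Trygve) there are 5 shares of (1)/5 = 1/5 each.
Living: Brynja, Gudrun, and Trygve — each takes 1/5.
Deceased: Tove and Hallvard. Their combined 2/5 is pooled and carried to generation 2.
At generation 2 (Liv, Ragna, Sindre) there are 3 shares of (2/5)/3 = 2/15 each.
Living: Liv, Ragna, and Sindre — each takes 2/15.

Brynja 1/5; Gudrun 1/5; Liv 2/15; Ragna 2/15; Sindre 2/15; Trygve 1/5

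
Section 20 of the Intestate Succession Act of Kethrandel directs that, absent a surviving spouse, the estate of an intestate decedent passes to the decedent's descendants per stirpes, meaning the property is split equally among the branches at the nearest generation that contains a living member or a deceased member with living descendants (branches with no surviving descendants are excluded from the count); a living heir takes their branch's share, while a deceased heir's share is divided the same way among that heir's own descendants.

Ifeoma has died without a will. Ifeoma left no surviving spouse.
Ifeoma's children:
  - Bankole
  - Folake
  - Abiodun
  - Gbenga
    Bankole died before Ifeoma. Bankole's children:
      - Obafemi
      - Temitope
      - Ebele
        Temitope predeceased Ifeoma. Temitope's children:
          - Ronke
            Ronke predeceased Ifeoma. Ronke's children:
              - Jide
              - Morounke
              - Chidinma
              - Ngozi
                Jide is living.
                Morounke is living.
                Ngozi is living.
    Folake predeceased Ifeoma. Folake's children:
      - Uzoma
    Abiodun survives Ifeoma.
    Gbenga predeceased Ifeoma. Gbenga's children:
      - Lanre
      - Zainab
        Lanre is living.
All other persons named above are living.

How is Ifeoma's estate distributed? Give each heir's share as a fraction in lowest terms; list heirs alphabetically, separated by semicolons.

Abiodun 1/4; Chidinma 1/48; Ebele 1/12; Jide 1/48; Lanre 1/8; Morounke 1/48; Ngozi 1/48; Obafemi 1/12; Uzoma 1/4; Zainab 1/8

There is no surviving spouse, so the entire estate passes to Ifeoma's descendants per stirpes.
The estate is divided into 4 equal shares of 1/4 among Bankole, Folake, Abiodun, Gbenga.
Bankole predeceased; the 1/4 allotted to Bankole's branch passes to Bankole's issue by representation.
The 1/4 is divided into 3 equal shares of 1/12 among Obafemi, Temitope, Ebele.
Obafemi is living and takes 1/12.
Temitope predeceased; the 1/12 allotted to Temitope's branch passes to Temitope's issue by representation.
Ronke's line is the sole branch at this level, so the full 1/12 passes to Ronke's issue by representation.
The 1/12 is divided into 4 equal shares of 1/48 among Jide, Morounke, Chidinma, Ngozi.
Jide is living and takes 1/48.
Morounke is living and takes 1/48.
Chidinma is living and takes 1/48.
Ngozi is living and takes 1/48.
Ebele is living and takes 1/12.
Folake predeceased; the 1/4 allotted to Folake's branch passes to Folake's issue by representation.
Uzoma is the sole taker at this level and receives the full 1/4.
Abiodun is living and takes 1/4.
Gbenga predeceased; the 1/4 allotted to Gbenga's branch passes to Gbenga's issue by representation.
The 1/4 is divided into 2 equal shares of 1/8 among Lanre, Zainab.
Lanre is living and takes 1/8.
Zainab is living and takes 1/8.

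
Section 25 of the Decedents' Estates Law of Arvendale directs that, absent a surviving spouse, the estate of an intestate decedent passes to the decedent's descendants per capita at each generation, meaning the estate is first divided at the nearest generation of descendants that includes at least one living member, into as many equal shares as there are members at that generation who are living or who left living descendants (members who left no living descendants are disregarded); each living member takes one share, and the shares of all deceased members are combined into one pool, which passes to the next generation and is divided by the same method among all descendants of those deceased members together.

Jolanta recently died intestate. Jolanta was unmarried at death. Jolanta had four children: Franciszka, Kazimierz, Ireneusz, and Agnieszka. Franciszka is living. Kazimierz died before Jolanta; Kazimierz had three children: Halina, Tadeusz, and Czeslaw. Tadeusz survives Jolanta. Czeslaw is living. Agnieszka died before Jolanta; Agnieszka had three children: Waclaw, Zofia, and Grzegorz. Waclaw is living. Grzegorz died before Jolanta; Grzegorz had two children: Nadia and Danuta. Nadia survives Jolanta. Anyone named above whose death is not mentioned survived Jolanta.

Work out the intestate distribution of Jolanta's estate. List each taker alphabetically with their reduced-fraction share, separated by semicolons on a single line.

Czeslaw 1/12; Danuta 1/24; Franciszka 1/4; Halina 1/12; Ireneusz 1/4; Nadia 1/24; Tadeusz 1/12; Waclaw 1/12; Zofia 1/12

There is no surviving spouse, so the entire estate passes to Jolanta's descendants per capita at each generation.
At generation 1 (Franciszka, Kazimierz, Ireneusz, Agnieszka) there are 4 shares of (1)/4 = 1/4 each.
Living: Franciszka and Ireneusz — each takes 1/4.
Deceased: Kazimierz and Agnieszka. Their combined 1/2 is pooled and carried to generation 2.
At generation 2 (Halina, Tadeusz, Czeslaw, Waclaw, Zofia, Grzegorz) there are 6 shares of (1/2)/6 = 1/12 each.
Living: Halina, Tadeusz, Czeslaw, Waclaw, and Zofia — each takes 1/12.
Deceased: Grzegorz. That 1/12 share is carried to generation 3.
At generation 3 (Nadia, Danuta) there are 2 shares of (1/12)/2 = 1/24 each.
Living: Nadia and Danuta — each takes 1/24.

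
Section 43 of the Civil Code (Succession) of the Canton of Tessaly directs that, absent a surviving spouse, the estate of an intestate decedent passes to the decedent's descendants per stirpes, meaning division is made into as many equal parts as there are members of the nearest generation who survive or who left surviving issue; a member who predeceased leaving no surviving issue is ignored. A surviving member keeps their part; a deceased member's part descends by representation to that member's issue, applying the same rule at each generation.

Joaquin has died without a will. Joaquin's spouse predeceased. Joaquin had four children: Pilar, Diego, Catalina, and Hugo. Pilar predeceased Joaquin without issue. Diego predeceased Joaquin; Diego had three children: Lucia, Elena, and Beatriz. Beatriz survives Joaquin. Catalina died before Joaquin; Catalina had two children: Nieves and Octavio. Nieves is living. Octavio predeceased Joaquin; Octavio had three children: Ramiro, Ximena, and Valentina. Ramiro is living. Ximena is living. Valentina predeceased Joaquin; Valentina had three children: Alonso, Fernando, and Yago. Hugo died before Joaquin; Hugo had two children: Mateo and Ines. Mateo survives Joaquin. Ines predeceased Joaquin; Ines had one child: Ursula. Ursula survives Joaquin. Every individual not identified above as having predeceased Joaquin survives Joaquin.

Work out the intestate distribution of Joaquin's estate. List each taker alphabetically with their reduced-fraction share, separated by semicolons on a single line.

There is no surviving spouse, so the entire estate passes to Joaquin's descendants per stirpes.
Pilar left no surviving issue, so that branch lapses and is disregarded.
The estate is divided into 3 equal shares of 1/3 among Diego, Catalina, Hugo.
Diego predeceased; the 1/3 allotted to Diego's branch passes to Diego's issue by representation.
The 1/3 is divided into 3 equal shares of 1/9 among Lucia, Elena, Beatriz.
Lucia is living and takes 1/9.
Elena is living and takes 1/9.
Beatriz is living and takes 1/9.
Catalina predeceased; the 1/3 allotted to Catalina's branch passes to Catalina's issue by representation.
The 1/3 is divided into 2 equal shares of 1/6 among Nieves, Octavio.
Nieves is living and takes 1/6.
Octavio predeceased; the 1/6 allotted to Octavio's branch passes to Octavio's issue by representation.
The 1/6 is divided into 3 equal shares of 1/18 among Ramiro, Ximena, Valentina.
Ramiro is living and takes 1/18.
Ximena is living and takes 1/18.
Valentina predeceased; the 1/18 allotted to Valentina's branch passes to Valentina's issue by representation.
The 1/18 is divided into 3 equal shares of 1/54 among Alonso, Fernando, Yago.
Alonso is living and takes 1/54.
Fernando is living and takes 1/54.
Yago is living and takes 1/54.
Hugo predeceased; the 1/3 allotted to Hugo's branch passes to Hugo's issue by representation.
The 1/3 is divided into 2 equal shares of 1/6 among Mateo, Ines.
Mateo is living and takes 1/6.
Ines predeceased; the 1/6 allotted to Ines's branch passes to Ines's issue by representation.
Ursula is the sole taker at this level and receives the full 1/6.

Alonso 1/54; Beatriz 1/9; Elena 1/9; Fernando 1/54; Lucia 1/9; Mateo 1/6; Nieves 1/6; Ramiro 1/18; Ursula 1/6; Ximena 1/18; Yago 1/54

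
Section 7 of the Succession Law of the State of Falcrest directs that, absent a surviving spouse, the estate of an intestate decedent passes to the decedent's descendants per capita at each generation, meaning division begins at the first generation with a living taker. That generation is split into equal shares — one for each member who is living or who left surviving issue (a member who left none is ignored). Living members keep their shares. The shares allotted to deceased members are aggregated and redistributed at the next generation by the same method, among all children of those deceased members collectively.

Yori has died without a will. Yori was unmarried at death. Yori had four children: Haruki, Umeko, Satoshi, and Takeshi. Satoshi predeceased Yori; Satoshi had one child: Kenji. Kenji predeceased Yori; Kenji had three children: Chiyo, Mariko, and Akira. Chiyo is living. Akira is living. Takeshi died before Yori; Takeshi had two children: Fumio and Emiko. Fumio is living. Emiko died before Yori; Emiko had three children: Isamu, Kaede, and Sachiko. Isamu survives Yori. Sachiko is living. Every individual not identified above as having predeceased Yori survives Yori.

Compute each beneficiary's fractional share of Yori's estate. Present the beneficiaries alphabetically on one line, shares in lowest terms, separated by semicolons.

Akira 1/18; Chiyo 1/18; Fumio 1/6; Haruki 1/4; Isamu 1/18; Kaede 1/18; Mariko 1/18; Sachiko 1/18; Umeko 1/4

There is no surviving spouse, so the entire estate passes to Yori's descendants per capita at each generation.
At generation 1 (Haruki, Umeko, Satoshi, Takeshi) there are 4 shares of (1)/4 = 1/4 each.
Living: Haruki and Umeko — each takes 1/4.
Deceased: Satoshi and Takeshi. Their combined 1/2 is pooled and carried to generation 2.
At generation 2 (Kenji, Fumio, Emiko) there are 3 shares of (1/2)/3 = 1/6 each.
Living: Fumio — each takes 1/6.
Deceased: Kenji and Emiko. Their combined 1/3 is pooled and carried to generation 3.
At generation 3 (Chiyo, Mariko, Akira, Isamu, Kaede, Sachiko) there are 6 shares of (1/3)/6 = 1/18 each.
Living: Chiyo, Mariko, Akira, Isamu, Kaede, and Sachiko — each takes 1/18.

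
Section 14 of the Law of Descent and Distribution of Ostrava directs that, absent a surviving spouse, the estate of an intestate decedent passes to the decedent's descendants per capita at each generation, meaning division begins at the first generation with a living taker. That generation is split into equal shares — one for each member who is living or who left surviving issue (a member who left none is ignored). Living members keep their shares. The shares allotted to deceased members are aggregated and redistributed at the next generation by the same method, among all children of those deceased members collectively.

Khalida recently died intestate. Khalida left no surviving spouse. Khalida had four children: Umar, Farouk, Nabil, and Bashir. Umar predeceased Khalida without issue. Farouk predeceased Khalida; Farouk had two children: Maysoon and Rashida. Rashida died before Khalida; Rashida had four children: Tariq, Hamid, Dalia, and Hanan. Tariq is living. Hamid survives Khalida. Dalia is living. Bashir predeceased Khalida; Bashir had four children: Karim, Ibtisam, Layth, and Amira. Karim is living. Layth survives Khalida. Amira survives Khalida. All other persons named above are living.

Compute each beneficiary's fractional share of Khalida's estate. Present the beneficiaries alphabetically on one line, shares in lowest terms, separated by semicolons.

There is no surviving spouse, so the entire estate passes to Khalida's descendants per capita at each generation.
At generation 1 (Farouk, Nabil, Bashir) there are 3 shares of (1)/3 = 1/3 each.
Living: Nabil — each takes 1/3.
Deceased: Farouk and Bashir. Their combined 2/3 is pooled and carried to generation 2.
At generation 2 (Maysoon, Rashida, Karim, Ibtisam, Layth, Amira) there are 6 shares of (2/3)/6 = 1/9 each.
Living: Maysoon, Karim, Ibtisam, Layth, and Amira — each takes 1/9.
Deceased: Rashida. That 1/9 share is carried to generation 3.
At generation 3 (Tariq, Hamid, Dalia, Hanan) there are 4 shares of (1/9)/4 = 1/36 each.
Living: Tariq, Hamid, Dalia, and Hanan — each takes 1/36.

Amira 1/9; Dalia 1/36; Hamid 1/36; Hanan 1/36; Ibtisam 1/9; Karim 1/9; Layth 1/9; Maysoon 1/9; Nabil 1/3; Tariq 1/36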